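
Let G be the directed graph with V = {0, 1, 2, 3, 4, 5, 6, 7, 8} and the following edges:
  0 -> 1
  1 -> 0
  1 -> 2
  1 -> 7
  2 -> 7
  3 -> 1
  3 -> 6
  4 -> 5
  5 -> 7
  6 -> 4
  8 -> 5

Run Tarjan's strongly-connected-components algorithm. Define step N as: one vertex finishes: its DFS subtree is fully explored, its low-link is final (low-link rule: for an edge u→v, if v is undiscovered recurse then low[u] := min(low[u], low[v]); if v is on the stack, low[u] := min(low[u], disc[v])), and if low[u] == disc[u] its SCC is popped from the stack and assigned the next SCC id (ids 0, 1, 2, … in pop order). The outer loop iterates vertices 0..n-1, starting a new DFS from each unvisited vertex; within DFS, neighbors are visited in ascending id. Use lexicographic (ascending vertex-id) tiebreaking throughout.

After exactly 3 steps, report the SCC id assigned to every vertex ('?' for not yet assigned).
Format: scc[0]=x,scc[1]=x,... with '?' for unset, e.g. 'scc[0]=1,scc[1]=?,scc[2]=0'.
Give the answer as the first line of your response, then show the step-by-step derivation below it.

scc[0]=?,scc[1]=?,scc[2]=1,scc[3]=?,scc[4]=?,scc[5]=?,scc[6]=?,scc[7]=0,scc[8]=?

step 1: low=(low[0]=0,low[1]=0,low[2]=2,low[3]=?,low[4]=?,low[5]=?,low[6]=?,low[7]=3,low[8]=?); scc=(scc[0]=?,scc[1]=?,scc[2]=?,scc[3]=?,scc[4]=?,scc[5]=?,scc[6]=?,scc[7]=0,scc[8]=?)
step 2: low=(low[0]=0,low[1]=0,low[2]=2,low[3]=?,low[4]=?,low[5]=?,low[6]=?,low[7]=3,low[8]=?); scc=(scc[0]=?,scc[1]=?,scc[2]=1,scc[3]=?,scc[4]=?,scc[5]=?,scc[6]=?,scc[7]=0,scc[8]=?)
step 3: low=(low[0]=0,low[1]=0,low[2]=2,low[3]=?,low[4]=?,low[5]=?,low[6]=?,low[7]=3,low[8]=?); scc=(scc[0]=?,scc[1]=?,scc[2]=1,scc[3]=?,scc[4]=?,scc[5]=?,scc[6]=?,scc[7]=0,scc[8]=?)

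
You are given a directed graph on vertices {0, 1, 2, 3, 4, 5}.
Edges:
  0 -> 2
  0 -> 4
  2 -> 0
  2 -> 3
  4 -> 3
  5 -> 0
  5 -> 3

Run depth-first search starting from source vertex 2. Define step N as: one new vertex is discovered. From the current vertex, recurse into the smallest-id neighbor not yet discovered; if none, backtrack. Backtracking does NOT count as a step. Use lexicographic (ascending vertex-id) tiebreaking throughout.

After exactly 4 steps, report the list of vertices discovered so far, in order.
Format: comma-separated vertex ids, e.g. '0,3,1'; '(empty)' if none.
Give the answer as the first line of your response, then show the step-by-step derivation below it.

2,0,4,3

step 1: discover 2; path=2; order=2
step 2: discover 0; path=2>0; order=2,0
step 3: discover 4; path=2>0>4; order=2,0,4
step 4: discover 3; path=2>0>4>3; order=2,0,4,3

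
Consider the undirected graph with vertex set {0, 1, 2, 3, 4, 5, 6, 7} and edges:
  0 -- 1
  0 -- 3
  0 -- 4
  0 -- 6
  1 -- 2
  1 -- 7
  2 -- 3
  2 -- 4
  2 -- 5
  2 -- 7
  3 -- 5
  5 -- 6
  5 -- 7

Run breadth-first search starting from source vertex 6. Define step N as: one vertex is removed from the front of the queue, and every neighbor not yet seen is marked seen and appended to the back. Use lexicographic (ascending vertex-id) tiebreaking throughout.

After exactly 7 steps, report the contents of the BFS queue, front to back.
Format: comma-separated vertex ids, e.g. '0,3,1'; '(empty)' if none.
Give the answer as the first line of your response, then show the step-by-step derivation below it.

7

step 1: dequeue 6; queue=[0,5]; order=6
step 2: dequeue 0; queue=[5,1,3,4]; order=6,0
step 3: dequeue 5; queue=[1,3,4,2,7]; order=6,0,5
step 4: dequeue 1; queue=[3,4,2,7]; order=6,0,5,1
step 5: dequeue 3; queue=[4,2,7]; order=6,0,5,1,3
step 6: dequeue 4; queue=[2,7]; order=6,0,5,1,3,4
step 7: dequeue 2; queue=[7]; order=6,0,5,1,3,4,2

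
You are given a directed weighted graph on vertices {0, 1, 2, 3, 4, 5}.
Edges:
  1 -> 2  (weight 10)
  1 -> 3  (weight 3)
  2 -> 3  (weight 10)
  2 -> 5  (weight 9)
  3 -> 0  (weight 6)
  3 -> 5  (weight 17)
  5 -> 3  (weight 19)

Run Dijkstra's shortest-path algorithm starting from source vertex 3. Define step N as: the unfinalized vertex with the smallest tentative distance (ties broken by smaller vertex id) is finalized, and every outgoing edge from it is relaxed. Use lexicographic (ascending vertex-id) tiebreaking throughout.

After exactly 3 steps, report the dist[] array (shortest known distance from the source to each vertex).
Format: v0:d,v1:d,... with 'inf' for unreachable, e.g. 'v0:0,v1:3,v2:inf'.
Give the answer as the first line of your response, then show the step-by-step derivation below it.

v0:6,v1:inf,v2:inf,v3:0,v4:inf,v5:17

step 1: dist = v0:6,v1:inf,v2:inf,v3:0,v4:inf,v5:17
step 2: dist = v0:6,v1:inf,v2:inf,v3:0,v4:inf,v5:17
step 3: dist = v0:6,v1:inf,v2:inf,v3:0,v4:inf,v5:17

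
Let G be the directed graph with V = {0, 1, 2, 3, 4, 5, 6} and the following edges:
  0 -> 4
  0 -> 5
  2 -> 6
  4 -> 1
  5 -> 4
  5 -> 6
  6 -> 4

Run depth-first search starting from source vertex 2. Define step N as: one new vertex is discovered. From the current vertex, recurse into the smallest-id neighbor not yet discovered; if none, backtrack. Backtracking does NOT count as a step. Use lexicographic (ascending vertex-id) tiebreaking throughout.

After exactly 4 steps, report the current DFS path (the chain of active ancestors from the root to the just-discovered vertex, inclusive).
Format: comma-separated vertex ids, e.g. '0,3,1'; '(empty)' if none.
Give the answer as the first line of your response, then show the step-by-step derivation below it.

2,6,4,1

step 1: discover 2; path=2; order=2
step 2: discover 6; path=2>6; order=2,6
step 3: discover 4; path=2>6>4; order=2,6,4
step 4: discover 1; path=2>6>4>1; order=2,6,4,1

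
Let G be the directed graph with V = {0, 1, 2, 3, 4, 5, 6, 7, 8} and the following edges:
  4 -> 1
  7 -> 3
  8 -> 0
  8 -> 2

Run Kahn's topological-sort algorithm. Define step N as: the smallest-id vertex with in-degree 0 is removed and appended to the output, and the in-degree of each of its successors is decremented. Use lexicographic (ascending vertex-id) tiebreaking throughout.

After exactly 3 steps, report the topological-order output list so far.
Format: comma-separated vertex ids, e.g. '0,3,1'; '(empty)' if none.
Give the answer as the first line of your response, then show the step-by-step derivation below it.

4,1,5

step 1: output 4; order=[4]; indeg=(1,0,1,1,0,0,0,0,0)
step 2: output 1; order=[4,1]; indeg=(1,0,1,1,0,0,0,0,0)
step 3: output 5; order=[4,1,5]; indeg=(1,0,1,1,0,0,0,0,0)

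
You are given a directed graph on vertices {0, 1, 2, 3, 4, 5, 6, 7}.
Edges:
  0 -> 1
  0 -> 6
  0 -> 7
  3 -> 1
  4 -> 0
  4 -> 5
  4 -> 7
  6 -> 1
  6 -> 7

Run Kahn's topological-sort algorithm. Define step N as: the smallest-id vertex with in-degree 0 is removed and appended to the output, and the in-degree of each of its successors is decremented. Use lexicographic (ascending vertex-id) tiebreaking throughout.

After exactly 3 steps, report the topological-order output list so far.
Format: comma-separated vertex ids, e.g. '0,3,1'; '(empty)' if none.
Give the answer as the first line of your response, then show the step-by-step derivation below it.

2,3,4

step 1: output 2; order=[2]; indeg=(1,3,0,0,0,1,1,3)
step 2: output 3; order=[2,3]; indeg=(1,2,0,0,0,1,1,3)
step 3: output 4; order=[2,3,4]; indeg=(0,2,0,0,0,0,1,2)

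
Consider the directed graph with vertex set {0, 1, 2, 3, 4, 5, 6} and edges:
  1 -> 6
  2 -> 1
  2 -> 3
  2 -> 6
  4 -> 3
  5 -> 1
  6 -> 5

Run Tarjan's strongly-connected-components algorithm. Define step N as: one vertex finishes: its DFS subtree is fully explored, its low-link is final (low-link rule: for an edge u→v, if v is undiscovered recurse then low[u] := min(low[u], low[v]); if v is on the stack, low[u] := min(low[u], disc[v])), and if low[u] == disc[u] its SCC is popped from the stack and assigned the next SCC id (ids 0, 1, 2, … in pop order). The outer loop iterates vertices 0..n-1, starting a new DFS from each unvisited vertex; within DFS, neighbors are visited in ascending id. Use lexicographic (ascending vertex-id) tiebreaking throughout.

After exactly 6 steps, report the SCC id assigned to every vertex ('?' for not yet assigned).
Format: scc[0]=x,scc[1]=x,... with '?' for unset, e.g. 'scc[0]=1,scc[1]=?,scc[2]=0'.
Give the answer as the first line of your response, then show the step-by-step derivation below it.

scc[0]=0,scc[1]=1,scc[2]=3,scc[3]=2,scc[4]=?,scc[5]=1,scc[6]=1

step 1: low=(low[0]=0,low[1]=?,low[2]=?,low[3]=?,low[4]=?,low[5]=?,low[6]=?); scc=(scc[0]=0,scc[1]=?,scc[2]=?,scc[3]=?,scc[4]=?,scc[5]=?,scc[6]=?)
step 2: low=(low[0]=0,low[1]=1,low[2]=?,low[3]=?,low[4]=?,low[5]=1,low[6]=2); scc=(scc[0]=0,scc[1]=?,scc[2]=?,scc[3]=?,scc[4]=?,scc[5]=?,scc[6]=?)
step 3: low=(low[0]=0,low[1]=1,low[2]=?,low[3]=?,low[4]=?,low[5]=1,low[6]=1); scc=(scc[0]=0,scc[1]=?,scc[2]=?,scc[3]=?,scc[4]=?,scc[5]=?,scc[6]=?)
step 4: low=(low[0]=0,low[1]=1,low[2]=?,low[3]=?,low[4]=?,low[5]=1,low[6]=1); scc=(scc[0]=0,scc[1]=1,scc[2]=?,scc[3]=?,scc[4]=?,scc[5]=1,scc[6]=1)
step 5: low=(low[0]=0,low[1]=1,low[2]=4,low[3]=5,low[4]=?,low[5]=1,low[6]=1); scc=(scc[0]=0,scc[1]=1,scc[2]=?,scc[3]=2,scc[4]=?,scc[5]=1,scc[6]=1)
step 6: low=(low[0]=0,low[1]=1,low[2]=4,low[3]=5,low[4]=?,low[5]=1,low[6]=1); scc=(scc[0]=0,scc[1]=1,scc[2]=3,scc[3]=2,scc[4]=?,scc[5]=1,scc[6]=1)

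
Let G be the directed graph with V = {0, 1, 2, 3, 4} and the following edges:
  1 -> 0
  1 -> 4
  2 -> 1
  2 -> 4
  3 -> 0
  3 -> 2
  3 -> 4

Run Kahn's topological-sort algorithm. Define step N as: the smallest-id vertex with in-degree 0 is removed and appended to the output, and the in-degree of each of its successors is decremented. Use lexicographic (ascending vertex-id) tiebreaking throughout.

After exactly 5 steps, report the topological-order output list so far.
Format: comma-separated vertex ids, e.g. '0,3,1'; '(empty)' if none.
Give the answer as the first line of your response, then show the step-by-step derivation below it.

3,2,1,0,4

step 1: output 3; order=[3]; indeg=(1,1,0,0,2)
step 2: output 2; order=[3,2]; indeg=(1,0,0,0,1)
step 3: output 1; order=[3,2,1]; indeg=(0,0,0,0,0)
step 4: output 0; order=[3,2,1,0]; indeg=(0,0,0,0,0)
step 5: output 4; order=[3,2,1,0,4]; indeg=(0,0,0,0,0)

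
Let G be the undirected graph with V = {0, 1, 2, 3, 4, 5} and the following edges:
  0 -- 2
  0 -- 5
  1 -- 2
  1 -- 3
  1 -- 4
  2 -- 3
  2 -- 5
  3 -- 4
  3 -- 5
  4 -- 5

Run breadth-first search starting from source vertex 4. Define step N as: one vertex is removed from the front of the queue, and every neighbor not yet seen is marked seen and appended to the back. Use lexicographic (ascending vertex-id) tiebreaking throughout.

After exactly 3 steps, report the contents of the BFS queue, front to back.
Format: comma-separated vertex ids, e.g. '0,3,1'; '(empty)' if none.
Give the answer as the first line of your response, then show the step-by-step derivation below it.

5,2

step 1: dequeue 4; queue=[1,3,5]; order=4
step 2: dequeue 1; queue=[3,5,2]; order=4,1
step 3: dequeue 3; queue=[5,2]; order=4,1,3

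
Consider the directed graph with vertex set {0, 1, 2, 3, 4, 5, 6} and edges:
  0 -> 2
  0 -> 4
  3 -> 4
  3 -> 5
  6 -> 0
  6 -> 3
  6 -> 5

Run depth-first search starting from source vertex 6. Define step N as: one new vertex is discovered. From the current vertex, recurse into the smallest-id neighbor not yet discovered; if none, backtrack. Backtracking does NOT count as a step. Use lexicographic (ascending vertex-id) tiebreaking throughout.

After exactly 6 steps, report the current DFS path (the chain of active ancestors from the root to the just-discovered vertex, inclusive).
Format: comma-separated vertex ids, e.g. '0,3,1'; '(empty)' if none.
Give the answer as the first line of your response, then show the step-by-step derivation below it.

6,3,5

step 1: discover 6; path=6; order=6
step 2: discover 0; path=6>0; order=6,0
step 3: discover 2; path=6>0>2; order=6,0,2
step 4: discover 4; path=6>0>4; order=6,0,2,4
step 5: discover 3; path=6>3; order=6,0,2,4,3
step 6: discover 5; path=6>3>5; order=6,0,2,4,3,5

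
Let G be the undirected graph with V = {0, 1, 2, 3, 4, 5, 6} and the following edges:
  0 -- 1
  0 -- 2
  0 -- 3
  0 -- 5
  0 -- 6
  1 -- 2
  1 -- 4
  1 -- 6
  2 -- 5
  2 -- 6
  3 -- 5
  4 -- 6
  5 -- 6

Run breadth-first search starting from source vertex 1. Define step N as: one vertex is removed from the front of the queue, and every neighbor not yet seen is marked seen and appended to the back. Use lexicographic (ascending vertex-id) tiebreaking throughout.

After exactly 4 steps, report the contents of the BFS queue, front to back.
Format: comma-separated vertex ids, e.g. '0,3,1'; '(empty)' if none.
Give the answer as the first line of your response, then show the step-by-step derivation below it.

6,3,5

step 1: dequeue 1; queue=[0,2,4,6]; order=1
step 2: dequeue 0; queue=[2,4,6,3,5]; order=1,0
step 3: dequeue 2; queue=[4,6,3,5]; order=1,0,2
step 4: dequeue 4; queue=[6,3,5]; order=1,0,2,4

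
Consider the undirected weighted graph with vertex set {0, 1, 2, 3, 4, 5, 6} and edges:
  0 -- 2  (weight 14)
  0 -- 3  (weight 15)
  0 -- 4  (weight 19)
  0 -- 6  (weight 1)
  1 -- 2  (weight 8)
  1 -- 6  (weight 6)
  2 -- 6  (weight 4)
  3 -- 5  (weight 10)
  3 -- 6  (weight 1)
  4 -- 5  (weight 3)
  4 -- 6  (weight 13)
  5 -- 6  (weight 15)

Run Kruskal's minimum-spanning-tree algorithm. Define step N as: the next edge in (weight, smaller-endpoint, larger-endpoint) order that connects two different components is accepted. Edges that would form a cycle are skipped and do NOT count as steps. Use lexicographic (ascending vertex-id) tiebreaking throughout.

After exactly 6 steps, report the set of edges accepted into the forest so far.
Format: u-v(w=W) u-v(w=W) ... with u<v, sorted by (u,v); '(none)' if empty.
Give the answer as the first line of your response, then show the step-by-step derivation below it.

0-6(w=1) 1-6(w=6) 2-6(w=4) 3-5(w=10) 3-6(w=1) 4-5(w=3)

step 1: add edge 0-6 (w=1); MST = {0-6(w=1)}
step 2: add edge 3-6 (w=1); MST = {0-6(w=1) 3-6(w=1)}
step 3: add edge 4-5 (w=3); MST = {0-6(w=1) 3-6(w=1) 4-5(w=3)}
step 4: add edge 2-6 (w=4); MST = {0-6(w=1) 2-6(w=4) 3-6(w=1) 4-5(w=3)}
step 5: add edge 1-6 (w=6); MST = {0-6(w=1) 1-6(w=6) 2-6(w=4) 3-6(w=1) 4-5(w=3)}
step 6: add edge 3-5 (w=10); MST = {0-6(w=1) 1-6(w=6) 2-6(w=4) 3-5(w=10) 3-6(w=1) 4-5(w=3)}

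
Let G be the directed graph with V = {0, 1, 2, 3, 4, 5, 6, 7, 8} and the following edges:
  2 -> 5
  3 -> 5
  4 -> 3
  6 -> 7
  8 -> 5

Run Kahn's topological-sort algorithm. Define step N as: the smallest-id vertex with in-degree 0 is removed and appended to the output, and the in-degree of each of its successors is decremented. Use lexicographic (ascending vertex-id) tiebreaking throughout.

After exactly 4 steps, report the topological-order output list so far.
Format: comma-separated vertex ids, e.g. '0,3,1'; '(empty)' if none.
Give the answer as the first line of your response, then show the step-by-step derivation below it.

0,1,2,4

step 1: output 0; order=[0]; indeg=(0,0,0,1,0,3,0,1,0)
step 2: output 1; order=[0,1]; indeg=(0,0,0,1,0,3,0,1,0)
step 3: output 2; order=[0,1,2]; indeg=(0,0,0,1,0,2,0,1,0)
step 4: output 4; order=[0,1,2,4]; indeg=(0,0,0,0,0,2,0,1,0)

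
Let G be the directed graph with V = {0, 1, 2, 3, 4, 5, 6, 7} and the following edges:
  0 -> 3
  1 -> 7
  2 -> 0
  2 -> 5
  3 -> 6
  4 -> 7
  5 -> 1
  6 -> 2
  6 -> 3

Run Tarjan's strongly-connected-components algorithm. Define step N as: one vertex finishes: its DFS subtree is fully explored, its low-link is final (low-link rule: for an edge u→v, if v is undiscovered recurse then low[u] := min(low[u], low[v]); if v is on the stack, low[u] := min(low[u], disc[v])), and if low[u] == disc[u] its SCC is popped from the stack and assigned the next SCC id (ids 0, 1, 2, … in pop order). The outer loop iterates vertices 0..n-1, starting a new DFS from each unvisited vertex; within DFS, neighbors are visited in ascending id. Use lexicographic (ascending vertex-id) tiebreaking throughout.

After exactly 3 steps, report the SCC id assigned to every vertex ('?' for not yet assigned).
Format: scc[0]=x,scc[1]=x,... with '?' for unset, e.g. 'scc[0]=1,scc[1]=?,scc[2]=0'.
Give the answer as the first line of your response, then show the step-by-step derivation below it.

scc[0]=?,scc[1]=1,scc[2]=?,scc[3]=?,scc[4]=?,scc[5]=2,scc[6]=?,scc[7]=0

step 1: low=(low[0]=0,low[1]=5,low[2]=0,low[3]=1,low[4]=?,low[5]=4,low[6]=2,low[7]=6); scc=(scc[0]=?,scc[1]=?,scc[2]=?,scc[3]=?,scc[4]=?,scc[5]=?,scc[6]=?,scc[7]=0)
step 2: low=(low[0]=0,low[1]=5,low[2]=0,low[3]=1,low[4]=?,low[5]=4,low[6]=2,low[7]=6); scc=(scc[0]=?,scc[1]=1,scc[2]=?,scc[3]=?,scc[4]=?,scc[5]=?,scc[6]=?,scc[7]=0)
step 3: low=(low[0]=0,low[1]=5,low[2]=0,low[3]=1,low[4]=?,low[5]=4,low[6]=2,low[7]=6); scc=(scc[0]=?,scc[1]=1,scc[2]=?,scc[3]=?,scc[4]=?,scc[5]=2,scc[6]=?,scc[7]=0)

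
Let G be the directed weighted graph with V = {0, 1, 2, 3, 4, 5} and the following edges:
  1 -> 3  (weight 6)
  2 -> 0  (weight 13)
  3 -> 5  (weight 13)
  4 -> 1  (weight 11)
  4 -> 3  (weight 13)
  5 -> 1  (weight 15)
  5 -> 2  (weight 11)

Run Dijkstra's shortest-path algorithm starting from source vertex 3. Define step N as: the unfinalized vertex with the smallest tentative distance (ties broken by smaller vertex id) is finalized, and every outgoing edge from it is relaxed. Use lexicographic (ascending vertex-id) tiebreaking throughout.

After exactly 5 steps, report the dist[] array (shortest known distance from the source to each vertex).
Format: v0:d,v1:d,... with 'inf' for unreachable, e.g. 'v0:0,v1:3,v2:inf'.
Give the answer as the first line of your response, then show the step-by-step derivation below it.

v0:37,v1:28,v2:24,v3:0,v4:inf,v5:13

step 1: dist = v0:inf,v1:inf,v2:inf,v3:0,v4:inf,v5:13
step 2: dist = v0:inf,v1:28,v2:24,v3:0,v4:inf,v5:13
step 3: dist = v0:37,v1:28,v2:24,v3:0,v4:inf,v5:13
step 4: dist = v0:37,v1:28,v2:24,v3:0,v4:inf,v5:13
step 5: dist = v0:37,v1:28,v2:24,v3:0,v4:inf,v5:13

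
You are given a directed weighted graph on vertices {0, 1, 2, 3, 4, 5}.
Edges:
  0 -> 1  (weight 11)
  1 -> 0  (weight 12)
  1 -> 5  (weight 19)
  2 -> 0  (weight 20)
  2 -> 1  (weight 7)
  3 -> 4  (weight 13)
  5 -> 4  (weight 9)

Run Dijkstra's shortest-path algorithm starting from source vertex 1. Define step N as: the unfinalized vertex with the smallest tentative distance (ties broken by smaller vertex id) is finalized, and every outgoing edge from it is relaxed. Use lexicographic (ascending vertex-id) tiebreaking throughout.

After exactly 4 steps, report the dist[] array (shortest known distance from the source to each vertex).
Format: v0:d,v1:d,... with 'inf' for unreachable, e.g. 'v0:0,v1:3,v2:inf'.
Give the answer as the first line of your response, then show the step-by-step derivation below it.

v0:12,v1:0,v2:inf,v3:inf,v4:28,v5:19

step 1: dist = v0:12,v1:0,v2:inf,v3:inf,v4:inf,v5:19
step 2: dist = v0:12,v1:0,v2:inf,v3:inf,v4:inf,v5:19
step 3: dist = v0:12,v1:0,v2:inf,v3:inf,v4:28,v5:19
step 4: dist = v0:12,v1:0,v2:inf,v3:inf,v4:28,v5:19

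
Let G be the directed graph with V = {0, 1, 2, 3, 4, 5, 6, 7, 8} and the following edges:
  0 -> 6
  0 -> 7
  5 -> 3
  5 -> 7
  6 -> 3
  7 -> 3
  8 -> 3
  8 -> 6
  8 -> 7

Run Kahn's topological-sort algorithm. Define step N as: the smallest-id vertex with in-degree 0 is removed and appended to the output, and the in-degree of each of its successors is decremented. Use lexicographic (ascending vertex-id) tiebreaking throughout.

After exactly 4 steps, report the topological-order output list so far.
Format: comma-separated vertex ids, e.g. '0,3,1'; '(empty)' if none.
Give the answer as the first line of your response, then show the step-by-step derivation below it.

0,1,2,4

step 1: output 0; order=[0]; indeg=(0,0,0,4,0,0,1,2,0)
step 2: output 1; order=[0,1]; indeg=(0,0,0,4,0,0,1,2,0)
step 3: output 2; order=[0,1,2]; indeg=(0,0,0,4,0,0,1,2,0)
step 4: output 4; order=[0,1,2,4]; indeg=(0,0,0,4,0,0,1,2,0)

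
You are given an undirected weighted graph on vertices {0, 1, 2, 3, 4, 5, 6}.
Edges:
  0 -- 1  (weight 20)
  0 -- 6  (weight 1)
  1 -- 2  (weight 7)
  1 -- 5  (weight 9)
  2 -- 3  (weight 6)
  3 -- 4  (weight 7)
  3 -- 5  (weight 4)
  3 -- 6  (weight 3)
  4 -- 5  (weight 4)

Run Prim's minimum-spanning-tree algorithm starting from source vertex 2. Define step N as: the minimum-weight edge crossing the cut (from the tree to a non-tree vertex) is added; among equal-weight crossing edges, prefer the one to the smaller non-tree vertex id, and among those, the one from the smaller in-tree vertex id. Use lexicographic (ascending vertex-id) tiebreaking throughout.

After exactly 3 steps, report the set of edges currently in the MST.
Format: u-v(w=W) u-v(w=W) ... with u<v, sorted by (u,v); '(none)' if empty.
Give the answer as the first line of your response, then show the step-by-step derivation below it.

0-6(w=1) 2-3(w=6) 3-6(w=3)

step 1: add edge 2-3 (w=6); MST = {2-3(w=6)}
step 2: add edge 3-6 (w=3); MST = {2-3(w=6) 3-6(w=3)}
step 3: add edge 0-6 (w=1); MST = {0-6(w=1) 2-3(w=6) 3-6(w=3)}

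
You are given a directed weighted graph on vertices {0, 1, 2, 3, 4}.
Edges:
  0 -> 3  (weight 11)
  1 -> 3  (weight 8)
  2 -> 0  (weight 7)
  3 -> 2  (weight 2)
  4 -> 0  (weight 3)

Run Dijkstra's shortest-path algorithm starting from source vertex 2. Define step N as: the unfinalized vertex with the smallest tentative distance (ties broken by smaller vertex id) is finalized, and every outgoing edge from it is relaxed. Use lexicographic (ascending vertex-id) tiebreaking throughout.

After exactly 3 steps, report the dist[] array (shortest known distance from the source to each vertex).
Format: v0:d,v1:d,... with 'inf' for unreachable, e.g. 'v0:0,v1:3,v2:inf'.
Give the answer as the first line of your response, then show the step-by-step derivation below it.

v0:7,v1:inf,v2:0,v3:18,v4:inf

step 1: dist = v0:7,v1:inf,v2:0,v3:inf,v4:inf
step 2: dist = v0:7,v1:inf,v2:0,v3:18,v4:inf
step 3: dist = v0:7,v1:inf,v2:0,v3:18,v4:inf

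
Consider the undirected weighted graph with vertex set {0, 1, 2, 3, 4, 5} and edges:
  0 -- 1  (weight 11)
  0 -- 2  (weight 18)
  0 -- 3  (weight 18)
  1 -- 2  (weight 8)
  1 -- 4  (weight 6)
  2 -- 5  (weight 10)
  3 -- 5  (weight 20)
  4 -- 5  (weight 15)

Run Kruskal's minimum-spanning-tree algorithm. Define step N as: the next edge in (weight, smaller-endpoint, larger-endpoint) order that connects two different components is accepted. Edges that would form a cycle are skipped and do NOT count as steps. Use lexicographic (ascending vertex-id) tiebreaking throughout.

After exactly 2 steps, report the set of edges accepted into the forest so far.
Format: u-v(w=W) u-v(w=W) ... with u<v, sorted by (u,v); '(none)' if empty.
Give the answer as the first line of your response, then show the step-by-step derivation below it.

1-2(w=8) 1-4(w=6)

step 1: add edge 1-4 (w=6); MST = {1-4(w=6)}
step 2: add edge 1-2 (w=8); MST = {1-2(w=8) 1-4(w=6)}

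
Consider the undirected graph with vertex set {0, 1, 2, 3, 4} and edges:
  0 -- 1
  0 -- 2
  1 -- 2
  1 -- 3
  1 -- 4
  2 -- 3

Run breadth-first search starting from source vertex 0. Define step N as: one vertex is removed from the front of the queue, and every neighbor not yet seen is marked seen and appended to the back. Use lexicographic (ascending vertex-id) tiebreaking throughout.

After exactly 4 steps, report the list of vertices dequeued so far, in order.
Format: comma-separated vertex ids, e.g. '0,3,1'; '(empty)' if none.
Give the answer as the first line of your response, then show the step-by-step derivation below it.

0,1,2,3

step 1: dequeue 0; queue=[1,2]; order=0
step 2: dequeue 1; queue=[2,3,4]; order=0,1
step 3: dequeue 2; queue=[3,4]; order=0,1,2
step 4: dequeue 3; queue=[4]; order=0,1,2,3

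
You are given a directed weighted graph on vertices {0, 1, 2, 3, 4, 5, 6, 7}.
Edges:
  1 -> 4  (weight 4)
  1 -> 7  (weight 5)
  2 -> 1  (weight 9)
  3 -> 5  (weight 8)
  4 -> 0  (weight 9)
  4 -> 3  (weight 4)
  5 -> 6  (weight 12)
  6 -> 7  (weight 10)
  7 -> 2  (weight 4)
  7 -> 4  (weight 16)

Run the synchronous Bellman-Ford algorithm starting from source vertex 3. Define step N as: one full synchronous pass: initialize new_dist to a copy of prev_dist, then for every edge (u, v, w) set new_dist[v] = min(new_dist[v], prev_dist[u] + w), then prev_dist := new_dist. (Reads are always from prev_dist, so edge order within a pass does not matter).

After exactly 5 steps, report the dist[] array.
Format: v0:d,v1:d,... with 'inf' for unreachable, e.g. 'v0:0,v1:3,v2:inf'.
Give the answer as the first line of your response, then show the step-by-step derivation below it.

v0:55,v1:43,v2:34,v3:0,v4:46,v5:8,v6:20,v7:30

step 1: dist = v0:inf,v1:inf,v2:inf,v3:0,v4:inf,v5:8,v6:inf,v7:inf
step 2: dist = v0:inf,v1:inf,v2:inf,v3:0,v4:inf,v5:8,v6:20,v7:inf
step 3: dist = v0:inf,v1:inf,v2:inf,v3:0,v4:inf,v5:8,v6:20,v7:30
step 4: dist = v0:inf,v1:inf,v2:34,v3:0,v4:46,v5:8,v6:20,v7:30
step 5: dist = v0:55,v1:43,v2:34,v3:0,v4:46,v5:8,v6:20,v7:30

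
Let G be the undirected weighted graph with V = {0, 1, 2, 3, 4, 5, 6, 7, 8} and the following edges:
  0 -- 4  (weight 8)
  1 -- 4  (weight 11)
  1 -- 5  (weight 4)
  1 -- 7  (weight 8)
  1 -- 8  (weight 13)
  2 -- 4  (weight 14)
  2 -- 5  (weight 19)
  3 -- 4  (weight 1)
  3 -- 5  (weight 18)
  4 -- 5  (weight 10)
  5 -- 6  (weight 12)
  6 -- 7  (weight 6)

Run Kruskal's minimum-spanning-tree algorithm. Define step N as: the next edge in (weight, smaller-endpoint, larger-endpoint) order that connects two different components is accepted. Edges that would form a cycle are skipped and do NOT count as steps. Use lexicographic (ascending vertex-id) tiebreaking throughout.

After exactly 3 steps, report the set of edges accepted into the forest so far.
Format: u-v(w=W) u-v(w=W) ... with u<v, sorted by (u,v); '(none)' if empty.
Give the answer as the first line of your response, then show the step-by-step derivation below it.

1-5(w=4) 3-4(w=1) 6-7(w=6)

step 1: add edge 3-4 (w=1); MST = {3-4(w=1)}
step 2: add edge 1-5 (w=4); MST = {1-5(w=4) 3-4(w=1)}
step 3: add edge 6-7 (w=6); MST = {1-5(w=4) 3-4(w=1) 6-7(w=6)}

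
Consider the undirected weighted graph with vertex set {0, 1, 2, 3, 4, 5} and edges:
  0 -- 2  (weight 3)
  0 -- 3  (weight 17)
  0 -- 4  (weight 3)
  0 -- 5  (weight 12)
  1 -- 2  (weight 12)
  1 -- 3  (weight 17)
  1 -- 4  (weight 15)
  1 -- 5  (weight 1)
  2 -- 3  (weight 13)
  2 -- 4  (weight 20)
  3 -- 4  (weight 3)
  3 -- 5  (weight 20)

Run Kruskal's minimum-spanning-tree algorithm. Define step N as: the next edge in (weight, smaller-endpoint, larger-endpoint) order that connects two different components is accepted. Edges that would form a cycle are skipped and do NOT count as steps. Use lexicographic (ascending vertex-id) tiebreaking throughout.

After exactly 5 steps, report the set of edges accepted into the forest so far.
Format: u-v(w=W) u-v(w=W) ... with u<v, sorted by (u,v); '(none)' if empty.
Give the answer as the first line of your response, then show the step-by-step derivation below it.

0-2(w=3) 0-4(w=3) 0-5(w=12) 1-5(w=1) 3-4(w=3)

step 1: add edge 1-5 (w=1); MST = {1-5(w=1)}
step 2: add edge 0-2 (w=3); MST = {0-2(w=3) 1-5(w=1)}
step 3: add edge 0-4 (w=3); MST = {0-2(w=3) 0-4(w=3) 1-5(w=1)}
step 4: add edge 3-4 (w=3); MST = {0-2(w=3) 0-4(w=3) 1-5(w=1) 3-4(w=3)}
step 5: add edge 0-5 (w=12); MST = {0-2(w=3) 0-4(w=3) 0-5(w=12) 1-5(w=1) 3-4(w=3)}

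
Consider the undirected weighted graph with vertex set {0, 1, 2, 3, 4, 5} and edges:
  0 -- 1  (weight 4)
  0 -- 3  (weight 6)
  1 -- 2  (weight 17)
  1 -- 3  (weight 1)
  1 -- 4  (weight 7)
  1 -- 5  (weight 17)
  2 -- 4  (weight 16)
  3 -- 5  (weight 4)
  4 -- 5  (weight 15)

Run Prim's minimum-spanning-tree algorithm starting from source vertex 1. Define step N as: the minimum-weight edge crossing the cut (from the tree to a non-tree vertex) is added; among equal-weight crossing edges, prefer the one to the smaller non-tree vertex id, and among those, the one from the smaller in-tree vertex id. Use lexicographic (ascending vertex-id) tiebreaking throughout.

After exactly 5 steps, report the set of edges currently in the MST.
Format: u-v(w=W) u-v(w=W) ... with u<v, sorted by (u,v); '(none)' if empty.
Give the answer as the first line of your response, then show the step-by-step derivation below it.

0-1(w=4) 1-3(w=1) 1-4(w=7) 2-4(w=16) 3-5(w=4)

step 1: add edge 1-3 (w=1); MST = {1-3(w=1)}
step 2: add edge 0-1 (w=4); MST = {0-1(w=4) 1-3(w=1)}
step 3: add edge 3-5 (w=4); MST = {0-1(w=4) 1-3(w=1) 3-5(w=4)}
step 4: add edge 1-4 (w=7); MST = {0-1(w=4) 1-3(w=1) 1-4(w=7) 3-5(w=4)}
step 5: add edge 2-4 (w=16); MST = {0-1(w=4) 1-3(w=1) 1-4(w=7) 2-4(w=16) 3-5(w=4)}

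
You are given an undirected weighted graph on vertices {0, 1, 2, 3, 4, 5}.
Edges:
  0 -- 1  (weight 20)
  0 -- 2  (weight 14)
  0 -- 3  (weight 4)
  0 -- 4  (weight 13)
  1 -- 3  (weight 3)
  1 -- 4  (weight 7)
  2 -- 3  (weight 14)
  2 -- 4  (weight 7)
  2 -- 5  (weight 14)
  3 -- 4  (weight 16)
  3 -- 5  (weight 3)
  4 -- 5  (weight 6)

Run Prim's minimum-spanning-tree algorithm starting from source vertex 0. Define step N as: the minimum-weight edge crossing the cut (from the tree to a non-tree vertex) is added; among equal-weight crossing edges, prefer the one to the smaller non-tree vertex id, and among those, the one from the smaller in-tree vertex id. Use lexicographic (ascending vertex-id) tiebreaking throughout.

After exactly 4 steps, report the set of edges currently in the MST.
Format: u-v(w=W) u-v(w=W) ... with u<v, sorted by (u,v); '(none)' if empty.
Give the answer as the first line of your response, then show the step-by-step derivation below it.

0-3(w=4) 1-3(w=3) 3-5(w=3) 4-5(w=6)

step 1: add edge 0-3 (w=4); MST = {0-3(w=4)}
step 2: add edge 1-3 (w=3); MST = {0-3(w=4) 1-3(w=3)}
step 3: add edge 3-5 (w=3); MST = {0-3(w=4) 1-3(w=3) 3-5(w=3)}
step 4: add edge 4-5 (w=6); MST = {0-3(w=4) 1-3(w=3) 3-5(w=3) 4-5(w=6)}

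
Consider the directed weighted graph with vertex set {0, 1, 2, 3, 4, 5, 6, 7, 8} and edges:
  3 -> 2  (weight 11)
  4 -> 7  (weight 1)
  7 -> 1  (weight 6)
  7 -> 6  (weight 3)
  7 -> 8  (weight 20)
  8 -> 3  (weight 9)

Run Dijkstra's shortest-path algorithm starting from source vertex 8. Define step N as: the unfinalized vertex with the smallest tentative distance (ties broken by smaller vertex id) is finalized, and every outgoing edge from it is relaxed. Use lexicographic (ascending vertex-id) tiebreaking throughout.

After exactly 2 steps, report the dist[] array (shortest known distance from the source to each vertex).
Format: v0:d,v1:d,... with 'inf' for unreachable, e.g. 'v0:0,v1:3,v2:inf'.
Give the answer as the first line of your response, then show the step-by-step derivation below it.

v0:inf,v1:inf,v2:20,v3:9,v4:inf,v5:inf,v6:inf,v7:inf,v8:0

step 1: dist = v0:inf,v1:inf,v2:inf,v3:9,v4:inf,v5:inf,v6:inf,v7:inf,v8:0
step 2: dist = v0:inf,v1:inf,v2:20,v3:9,v4:inf,v5:inf,v6:inf,v7:inf,v8:0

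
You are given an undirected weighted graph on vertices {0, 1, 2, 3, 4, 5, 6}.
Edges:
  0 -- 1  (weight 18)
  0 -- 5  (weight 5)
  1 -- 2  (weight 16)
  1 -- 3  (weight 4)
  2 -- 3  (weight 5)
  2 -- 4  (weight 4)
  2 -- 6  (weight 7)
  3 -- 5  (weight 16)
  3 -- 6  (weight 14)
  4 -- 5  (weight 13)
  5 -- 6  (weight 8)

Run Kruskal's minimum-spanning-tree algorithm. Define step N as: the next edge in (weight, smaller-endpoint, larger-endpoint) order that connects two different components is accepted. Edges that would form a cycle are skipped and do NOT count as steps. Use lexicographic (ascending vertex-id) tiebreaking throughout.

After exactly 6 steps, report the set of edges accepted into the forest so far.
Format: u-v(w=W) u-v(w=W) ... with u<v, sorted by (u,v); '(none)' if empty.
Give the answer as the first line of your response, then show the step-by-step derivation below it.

0-5(w=5) 1-3(w=4) 2-3(w=5) 2-4(w=4) 2-6(w=7) 5-6(w=8)

step 1: add edge 1-3 (w=4); MST = {1-3(w=4)}
step 2: add edge 2-4 (w=4); MST = {1-3(w=4) 2-4(w=4)}
step 3: add edge 0-5 (w=5); MST = {0-5(w=5) 1-3(w=4) 2-4(w=4)}
step 4: add edge 2-3 (w=5); MST = {0-5(w=5) 1-3(w=4) 2-3(w=5) 2-4(w=4)}
step 5: add edge 2-6 (w=7); MST = {0-5(w=5) 1-3(w=4) 2-3(w=5) 2-4(w=4) 2-6(w=7)}
step 6: add edge 5-6 (w=8); MST = {0-5(w=5) 1-3(w=4) 2-3(w=5) 2-4(w=4) 2-6(w=7) 5-6(w=8)}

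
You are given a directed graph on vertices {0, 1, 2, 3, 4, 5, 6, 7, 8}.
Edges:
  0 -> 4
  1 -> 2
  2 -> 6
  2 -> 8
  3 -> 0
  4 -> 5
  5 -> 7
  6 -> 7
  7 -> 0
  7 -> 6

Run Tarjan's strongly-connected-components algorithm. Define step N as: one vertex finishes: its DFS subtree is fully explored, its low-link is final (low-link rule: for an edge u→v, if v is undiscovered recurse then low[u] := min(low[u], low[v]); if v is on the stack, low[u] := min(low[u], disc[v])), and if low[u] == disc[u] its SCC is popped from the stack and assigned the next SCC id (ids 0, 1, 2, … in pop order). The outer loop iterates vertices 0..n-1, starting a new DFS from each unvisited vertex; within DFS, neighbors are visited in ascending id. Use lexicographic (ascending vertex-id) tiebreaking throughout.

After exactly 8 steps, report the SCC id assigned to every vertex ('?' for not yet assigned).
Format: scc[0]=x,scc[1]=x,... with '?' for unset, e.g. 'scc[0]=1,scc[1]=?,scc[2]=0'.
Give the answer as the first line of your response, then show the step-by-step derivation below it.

scc[0]=0,scc[1]=3,scc[2]=2,scc[3]=?,scc[4]=0,scc[5]=0,scc[6]=0,scc[7]=0,scc[8]=1

step 1: low=(low[0]=0,low[1]=?,low[2]=?,low[3]=?,low[4]=1,low[5]=2,low[6]=3,low[7]=0,low[8]=?); scc=(scc[0]=?,scc[1]=?,scc[2]=?,scc[3]=?,scc[4]=?,scc[5]=?,scc[6]=?,scc[7]=?,scc[8]=?)
step 2: low=(low[0]=0,low[1]=?,low[2]=?,low[3]=?,low[4]=1,low[5]=2,low[6]=3,low[7]=0,low[8]=?); scc=(scc[0]=?,scc[1]=?,scc[2]=?,scc[3]=?,scc[4]=?,scc[5]=?,scc[6]=?,scc[7]=?,scc[8]=?)
step 3: low=(low[0]=0,low[1]=?,low[2]=?,low[3]=?,low[4]=1,low[5]=0,low[6]=3,low[7]=0,low[8]=?); scc=(scc[0]=?,scc[1]=?,scc[2]=?,scc[3]=?,scc[4]=?,scc[5]=?,scc[6]=?,scc[7]=?,scc[8]=?)
step 4: low=(low[0]=0,low[1]=?,low[2]=?,low[3]=?,low[4]=0,low[5]=0,low[6]=3,low[7]=0,low[8]=?); scc=(scc[0]=?,scc[1]=?,scc[2]=?,scc[3]=?,scc[4]=?,scc[5]=?,scc[6]=?,scc[7]=?,scc[8]=?)
step 5: low=(low[0]=0,low[1]=?,low[2]=?,low[3]=?,low[4]=0,low[5]=0,low[6]=3,low[7]=0,low[8]=?); scc=(scc[0]=0,scc[1]=?,scc[2]=?,scc[3]=?,scc[4]=0,scc[5]=0,scc[6]=0,scc[7]=0,scc[8]=?)
step 6: low=(low[0]=0,low[1]=5,low[2]=6,low[3]=?,low[4]=0,low[5]=0,low[6]=3,low[7]=0,low[8]=7); scc=(scc[0]=0,scc[1]=?,scc[2]=?,scc[3]=?,scc[4]=0,scc[5]=0,scc[6]=0,scc[7]=0,scc[8]=1)
step 7: low=(low[0]=0,low[1]=5,low[2]=6,low[3]=?,low[4]=0,low[5]=0,low[6]=3,low[7]=0,low[8]=7); scc=(scc[0]=0,scc[1]=?,scc[2]=2,scc[3]=?,scc[4]=0,scc[5]=0,scc[6]=0,scc[7]=0,scc[8]=1)
step 8: low=(low[0]=0,low[1]=5,low[2]=6,low[3]=?,low[4]=0,low[5]=0,low[6]=3,low[7]=0,low[8]=7); scc=(scc[0]=0,scc[1]=3,scc[2]=2,scc[3]=?,scc[4]=0,scc[5]=0,scc[6]=0,scc[7]=0,scc[8]=1)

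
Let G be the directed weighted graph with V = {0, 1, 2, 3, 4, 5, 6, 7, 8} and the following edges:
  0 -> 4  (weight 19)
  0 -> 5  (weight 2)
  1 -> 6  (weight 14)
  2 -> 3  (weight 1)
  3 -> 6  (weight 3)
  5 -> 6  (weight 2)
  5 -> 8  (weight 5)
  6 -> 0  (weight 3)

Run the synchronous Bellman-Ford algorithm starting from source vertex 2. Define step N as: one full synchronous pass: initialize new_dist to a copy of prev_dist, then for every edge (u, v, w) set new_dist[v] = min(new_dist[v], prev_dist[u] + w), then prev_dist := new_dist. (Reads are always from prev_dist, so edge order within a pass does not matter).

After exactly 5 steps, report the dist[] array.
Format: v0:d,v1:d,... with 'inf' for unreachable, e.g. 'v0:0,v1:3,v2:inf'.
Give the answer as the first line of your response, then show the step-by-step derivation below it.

v0:7,v1:inf,v2:0,v3:1,v4:26,v5:9,v6:4,v7:inf,v8:14

step 1: dist = v0:inf,v1:inf,v2:0,v3:1,v4:inf,v5:inf,v6:inf,v7:inf,v8:inf
step 2: dist = v0:inf,v1:inf,v2:0,v3:1,v4:inf,v5:inf,v6:4,v7:inf,v8:inf
step 3: dist = v0:7,v1:inf,v2:0,v3:1,v4:inf,v5:inf,v6:4,v7:inf,v8:inf
step 4: dist = v0:7,v1:inf,v2:0,v3:1,v4:26,v5:9,v6:4,v7:inf,v8:inf
step 5: dist = v0:7,v1:inf,v2:0,v3:1,v4:26,v5:9,v6:4,v7:inf,v8:14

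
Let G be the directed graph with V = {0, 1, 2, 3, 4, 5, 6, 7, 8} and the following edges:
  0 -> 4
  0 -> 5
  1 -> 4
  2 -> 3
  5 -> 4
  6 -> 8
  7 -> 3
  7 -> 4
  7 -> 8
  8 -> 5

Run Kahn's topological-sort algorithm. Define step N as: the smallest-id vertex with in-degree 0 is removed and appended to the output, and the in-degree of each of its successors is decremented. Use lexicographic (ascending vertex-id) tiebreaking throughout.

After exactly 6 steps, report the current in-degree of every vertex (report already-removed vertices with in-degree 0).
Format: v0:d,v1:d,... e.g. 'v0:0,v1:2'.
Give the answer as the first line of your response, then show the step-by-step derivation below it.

v0:0,v1:0,v2:0,v3:0,v4:1,v5:1,v6:0,v7:0,v8:0

step 1: output 0; order=[0]; indeg=(0,0,0,2,3,1,0,0,2)
step 2: output 1; order=[0,1]; indeg=(0,0,0,2,2,1,0,0,2)
step 3: output 2; order=[0,1,2]; indeg=(0,0,0,1,2,1,0,0,2)
step 4: output 6; order=[0,1,2,6]; indeg=(0,0,0,1,2,1,0,0,1)
step 5: output 7; order=[0,1,2,6,7]; indeg=(0,0,0,0,1,1,0,0,0)
step 6: output 3; order=[0,1,2,6,7,3]; indeg=(0,0,0,0,1,1,0,0,0)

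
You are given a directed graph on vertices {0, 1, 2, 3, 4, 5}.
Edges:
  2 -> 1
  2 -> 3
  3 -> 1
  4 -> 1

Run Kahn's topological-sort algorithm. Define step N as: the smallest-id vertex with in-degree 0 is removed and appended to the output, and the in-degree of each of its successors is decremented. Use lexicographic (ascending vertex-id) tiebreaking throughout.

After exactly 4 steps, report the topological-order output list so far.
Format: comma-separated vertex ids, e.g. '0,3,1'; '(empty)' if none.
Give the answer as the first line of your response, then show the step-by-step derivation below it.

0,2,3,4

step 1: output 0; order=[0]; indeg=(0,3,0,1,0,0)
step 2: output 2; order=[0,2]; indeg=(0,2,0,0,0,0)
step 3: output 3; order=[0,2,3]; indeg=(0,1,0,0,0,0)
step 4: output 4; order=[0,2,3,4]; indeg=(0,0,0,0,0,0)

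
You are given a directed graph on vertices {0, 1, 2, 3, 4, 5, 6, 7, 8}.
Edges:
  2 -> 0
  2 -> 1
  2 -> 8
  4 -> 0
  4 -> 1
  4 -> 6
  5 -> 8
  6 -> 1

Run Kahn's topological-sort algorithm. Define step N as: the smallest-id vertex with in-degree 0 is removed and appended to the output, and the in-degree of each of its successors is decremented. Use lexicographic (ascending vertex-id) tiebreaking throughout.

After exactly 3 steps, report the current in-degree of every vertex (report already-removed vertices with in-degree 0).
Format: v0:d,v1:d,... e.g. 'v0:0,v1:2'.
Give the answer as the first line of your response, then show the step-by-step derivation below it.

v0:0,v1:1,v2:0,v3:0,v4:0,v5:0,v6:0,v7:0,v8:1

step 1: output 2; order=[2]; indeg=(1,2,0,0,0,0,1,0,1)
step 2: output 3; order=[2,3]; indeg=(1,2,0,0,0,0,1,0,1)
step 3: output 4; order=[2,3,4]; indeg=(0,1,0,0,0,0,0,0,1)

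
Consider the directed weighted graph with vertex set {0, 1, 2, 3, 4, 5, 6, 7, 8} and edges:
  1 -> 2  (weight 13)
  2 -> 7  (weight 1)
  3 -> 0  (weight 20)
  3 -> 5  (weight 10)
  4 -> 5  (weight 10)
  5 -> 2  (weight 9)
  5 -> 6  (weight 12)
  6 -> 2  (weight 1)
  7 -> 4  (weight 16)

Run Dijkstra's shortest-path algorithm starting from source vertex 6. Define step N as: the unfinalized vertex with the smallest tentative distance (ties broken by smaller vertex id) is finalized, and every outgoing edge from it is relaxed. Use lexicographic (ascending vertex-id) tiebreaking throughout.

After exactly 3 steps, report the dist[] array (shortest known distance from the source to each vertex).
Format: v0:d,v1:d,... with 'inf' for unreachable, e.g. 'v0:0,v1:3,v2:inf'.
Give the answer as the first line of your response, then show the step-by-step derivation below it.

v0:inf,v1:inf,v2:1,v3:inf,v4:18,v5:inf,v6:0,v7:2,v8:inf

step 1: dist = v0:inf,v1:inf,v2:1,v3:inf,v4:inf,v5:inf,v6:0,v7:inf,v8:inf
step 2: dist = v0:inf,v1:inf,v2:1,v3:inf,v4:inf,v5:inf,v6:0,v7:2,v8:inf
step 3: dist = v0:inf,v1:inf,v2:1,v3:inf,v4:18,v5:inf,v6:0,v7:2,v8:inf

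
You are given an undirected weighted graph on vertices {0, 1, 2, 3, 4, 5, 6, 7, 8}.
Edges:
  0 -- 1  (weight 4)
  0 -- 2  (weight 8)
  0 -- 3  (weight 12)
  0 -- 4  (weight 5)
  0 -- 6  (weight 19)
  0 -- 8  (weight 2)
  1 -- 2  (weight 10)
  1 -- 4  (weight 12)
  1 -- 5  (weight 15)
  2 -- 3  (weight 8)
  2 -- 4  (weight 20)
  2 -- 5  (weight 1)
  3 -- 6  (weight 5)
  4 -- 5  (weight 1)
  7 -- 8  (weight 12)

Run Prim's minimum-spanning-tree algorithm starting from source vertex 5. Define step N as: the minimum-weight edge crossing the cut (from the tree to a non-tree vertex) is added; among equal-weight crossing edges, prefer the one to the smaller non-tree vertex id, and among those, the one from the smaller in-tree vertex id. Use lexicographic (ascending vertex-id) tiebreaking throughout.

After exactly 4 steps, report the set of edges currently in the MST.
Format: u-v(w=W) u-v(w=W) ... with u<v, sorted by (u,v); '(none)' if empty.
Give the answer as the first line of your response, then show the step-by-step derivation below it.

0-4(w=5) 0-8(w=2) 2-5(w=1) 4-5(w=1)

step 1: add edge 2-5 (w=1); MST = {2-5(w=1)}
step 2: add edge 4-5 (w=1); MST = {2-5(w=1) 4-5(w=1)}
step 3: add edge 0-4 (w=5); MST = {0-4(w=5) 2-5(w=1) 4-5(w=1)}
step 4: add edge 0-8 (w=2); MST = {0-4(w=5) 0-8(w=2) 2-5(w=1) 4-5(w=1)}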